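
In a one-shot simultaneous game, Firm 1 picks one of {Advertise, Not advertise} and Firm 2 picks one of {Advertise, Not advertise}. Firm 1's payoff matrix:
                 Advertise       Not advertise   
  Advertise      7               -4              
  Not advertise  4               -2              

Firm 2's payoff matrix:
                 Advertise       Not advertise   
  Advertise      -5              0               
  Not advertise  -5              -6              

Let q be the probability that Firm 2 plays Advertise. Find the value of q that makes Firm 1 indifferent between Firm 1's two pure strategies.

q = 2/5

Firm 2's mix must leave Firm 1 indifferent between Advertise and Not advertise.
  Firm 1's payoff from Advertise: q·7 + (1−q)·(-4) = 11q - 4
  Firm 1's payoff from Not advertise: q·4 + (1−q)·(-2) = 6q - 2
  11q - 4 = 6q - 2  ⇒  5q = 2  ⇒  q = 2/5.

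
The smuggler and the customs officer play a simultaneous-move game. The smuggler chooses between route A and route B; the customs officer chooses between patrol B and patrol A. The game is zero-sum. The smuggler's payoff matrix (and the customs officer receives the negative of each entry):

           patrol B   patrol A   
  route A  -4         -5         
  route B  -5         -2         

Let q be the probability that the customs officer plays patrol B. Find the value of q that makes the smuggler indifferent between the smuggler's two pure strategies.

The customs officer's mix must leave the smuggler indifferent between route A and route B.
  the smuggler's payoff to route A: q·(-4) + (1−q)·(-5) = q - 5
  the smuggler's payoff to route B: q·(-5) + (1−q)·(-2) = -3q - 2
  q - 5 = -3q - 2  ⇒  4q = 3  ⇒  q = 3/4.

q = 3/4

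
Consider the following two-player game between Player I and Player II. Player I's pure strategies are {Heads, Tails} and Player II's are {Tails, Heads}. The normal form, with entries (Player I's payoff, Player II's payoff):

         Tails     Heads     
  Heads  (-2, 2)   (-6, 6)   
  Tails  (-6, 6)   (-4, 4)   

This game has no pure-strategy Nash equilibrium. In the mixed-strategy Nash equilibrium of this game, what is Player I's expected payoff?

Player II's mix must leave Player I indifferent between Heads and Tails.
  Player I's payoff to Heads: q·(-2) + (1−q)·(-6) = 4q - 6
  Player I's payoff to Tails: q·(-6) + (1−q)·(-4) = -2q - 4
  4q - 6 = -2q - 4  ⇒  6q = 2  ⇒  q = 1/3.
At equilibrium Player I is indifferent across rows, so Player I's payoff equals the payoff from Heads: (1/3)·(-2) + (2/3)·(-6) = -14/3.

-14/3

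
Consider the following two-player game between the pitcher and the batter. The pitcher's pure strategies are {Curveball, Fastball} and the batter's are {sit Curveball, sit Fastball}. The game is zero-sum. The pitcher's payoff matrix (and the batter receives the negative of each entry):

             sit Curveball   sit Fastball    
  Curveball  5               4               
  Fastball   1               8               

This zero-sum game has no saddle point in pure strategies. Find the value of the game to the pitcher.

The batter's mix must leave the pitcher indifferent between Curveball and Fastball.
  the pitcher's payoff from Curveball: q·5 + (1−q)·4 = q + 4
  the pitcher's payoff from Fastball: q·1 + (1−q)·8 = -7q + 8
  q + 4 = -7q + 8  ⇒  8q = 4  ⇒  q = 1/2.
The value is the pitcher's expected payoff against this mix (using Curveball): (1/2)·5 + (1/2)·4 = 9/2.

v = 9/2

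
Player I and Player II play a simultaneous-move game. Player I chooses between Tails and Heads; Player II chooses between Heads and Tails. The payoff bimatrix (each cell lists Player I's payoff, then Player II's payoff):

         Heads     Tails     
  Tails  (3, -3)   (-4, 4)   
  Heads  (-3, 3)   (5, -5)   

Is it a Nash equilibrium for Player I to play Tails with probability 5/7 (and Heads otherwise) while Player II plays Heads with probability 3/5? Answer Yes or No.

Given Player I's mix p = 5/7, Player II's payoff from Heads is -9/7 but from Tails is 10/7. Player II strictly prefers Tails, so Player II would not mix.
So the proposed profile is not a Nash equilibrium.

No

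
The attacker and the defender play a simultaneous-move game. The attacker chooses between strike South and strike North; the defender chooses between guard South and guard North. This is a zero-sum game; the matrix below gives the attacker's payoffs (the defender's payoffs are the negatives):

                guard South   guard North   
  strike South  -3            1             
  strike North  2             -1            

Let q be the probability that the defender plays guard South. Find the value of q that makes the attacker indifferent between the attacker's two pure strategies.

For the attacker to be willing to mix, the attacker must be indifferent between strike South and strike North, which pins down the defender's mix.
  the attacker's payoff from strike South: q·(-3) + (1−q)·1 = -4q + 1
  the attacker's payoff from strike North: q·2 + (1−q)·(-1) = 3q - 1
  -4q + 1 = 3q - 1  ⇒  -7q = -2  ⇒  q = 2/7.

q = 2/7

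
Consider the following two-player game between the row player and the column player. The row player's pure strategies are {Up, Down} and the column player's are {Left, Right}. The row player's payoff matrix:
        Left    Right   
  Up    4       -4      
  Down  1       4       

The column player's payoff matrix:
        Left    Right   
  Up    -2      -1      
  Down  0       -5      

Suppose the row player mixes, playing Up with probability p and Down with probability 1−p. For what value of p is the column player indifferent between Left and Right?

p = 5/6

The column player's indifference between Left and Right determines the row player's mixing probability p:
  the column player's payoff to Left: p·(-2) + (1−p)·0 = -2p
  the column player's payoff to Right: p·(-1) + (1−p)·(-5) = 4p - 5
  -2p = 4p - 5  ⇒  -6p = -5  ⇒  p = 5/6.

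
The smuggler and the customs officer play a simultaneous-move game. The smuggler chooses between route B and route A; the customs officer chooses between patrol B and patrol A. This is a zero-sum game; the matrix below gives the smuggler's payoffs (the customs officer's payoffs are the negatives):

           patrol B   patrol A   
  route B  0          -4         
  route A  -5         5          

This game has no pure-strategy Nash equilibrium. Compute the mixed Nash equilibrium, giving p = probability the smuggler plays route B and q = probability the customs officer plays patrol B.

The customs officer's indifference between patrol B and patrol A determines the smuggler's mixing probability p:
  the customs officer's payoff to patrol B: p·0 + (1−p)·5 = -5p + 5
  the customs officer's payoff to patrol A: p·4 + (1−p)·(-5) = 9p - 5
  -5p + 5 = 9p - 5  ⇒  -14p = -10  ⇒  p = 5/7.
Set the smuggler's expected payoff from route B equal to that from route A:
  the smuggler's payoff from route B: q·0 + (1−q)·(-4) = 4q - 4
  the smuggler's payoff from route A: q·(-5) + (1−q)·5 = -10q + 5
  4q - 4 = -10q + 5  ⇒  14q = 9  ⇒  q = 9/14.

p = 5/7, q = 9/14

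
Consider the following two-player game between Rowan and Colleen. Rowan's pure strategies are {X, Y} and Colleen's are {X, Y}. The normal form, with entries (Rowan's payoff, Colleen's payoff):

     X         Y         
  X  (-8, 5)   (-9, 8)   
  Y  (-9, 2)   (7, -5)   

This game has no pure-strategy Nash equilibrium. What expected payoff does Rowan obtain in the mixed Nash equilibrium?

In a mixed equilibrium Rowan is indifferent between X and Y; this condition fixes q.
  Rowan's expected payoff from X: q·(-8) + (1−q)·(-9) = q - 9
  Rowan's expected payoff from Y: q·(-9) + (1−q)·7 = -16q + 7
  q - 9 = -16q + 7  ⇒  17q = 16  ⇒  q = 16/17.
At equilibrium Rowan is indifferent across rows, so Rowan's payoff equals the payoff from X: (16/17)·(-8) + (1/17)·(-9) = -137/17.

-137/17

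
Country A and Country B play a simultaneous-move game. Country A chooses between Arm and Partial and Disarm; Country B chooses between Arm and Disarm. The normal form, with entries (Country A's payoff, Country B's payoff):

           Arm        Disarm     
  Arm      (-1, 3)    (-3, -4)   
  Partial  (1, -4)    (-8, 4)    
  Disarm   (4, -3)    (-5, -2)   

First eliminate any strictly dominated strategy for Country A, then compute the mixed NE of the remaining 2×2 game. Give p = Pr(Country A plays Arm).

p = 1/8

Country A's strategy Partial is strictly dominated by Disarm: 4 > 1 and -5 > -8. Eliminate Partial.
Set Country B's expected payoff from Arm equal to that from Disarm:
  Country B's payoff to Arm: p·3 + (1−p)·(-3) = 6p - 3
  Country B's payoff to Disarm: p·(-4) + (1−p)·(-2) = -2p - 2
  6p - 3 = -2p - 2  ⇒  8p = 1  ⇒  p = 1/8.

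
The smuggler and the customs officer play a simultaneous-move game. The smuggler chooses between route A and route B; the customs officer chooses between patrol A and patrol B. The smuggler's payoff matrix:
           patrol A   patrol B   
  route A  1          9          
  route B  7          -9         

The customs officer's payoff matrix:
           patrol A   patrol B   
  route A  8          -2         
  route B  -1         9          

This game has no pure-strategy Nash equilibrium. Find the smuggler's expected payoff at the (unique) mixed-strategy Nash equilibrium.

For the smuggler to be willing to mix, the smuggler must be indifferent between route A and route B, which pins down the customs officer's mix.
  the smuggler's expected payoff from route A: q·1 + (1−q)·9 = -8q + 9
  the smuggler's expected payoff from route B: q·7 + (1−q)·(-9) = 16q - 9
  -8q + 9 = 16q - 9  ⇒  -24q = -18  ⇒  q = 3/4.
At equilibrium the smuggler is indifferent across rows, so the smuggler's payoff equals the payoff from route A: (3/4)·1 + (1/4)·9 = 3.

3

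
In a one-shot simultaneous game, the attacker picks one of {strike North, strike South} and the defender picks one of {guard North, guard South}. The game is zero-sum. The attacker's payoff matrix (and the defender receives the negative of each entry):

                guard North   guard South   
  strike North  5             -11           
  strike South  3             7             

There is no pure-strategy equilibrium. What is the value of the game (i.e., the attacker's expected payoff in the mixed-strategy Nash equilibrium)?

v = 17/5

For the attacker to be willing to mix, the attacker must be indifferent between strike North and strike South, which pins down the defender's mix.
  the attacker's expected payoff from strike North: q·5 + (1−q)·(-11) = 16q - 11
  the attacker's expected payoff from strike South: q·3 + (1−q)·7 = -4q + 7
  16q - 11 = -4q + 7  ⇒  20q = 18  ⇒  q = 9/10.
The value is the attacker's expected payoff against this mix (using strike North): (9/10)·5 + (1/10)·(-11) = 17/5.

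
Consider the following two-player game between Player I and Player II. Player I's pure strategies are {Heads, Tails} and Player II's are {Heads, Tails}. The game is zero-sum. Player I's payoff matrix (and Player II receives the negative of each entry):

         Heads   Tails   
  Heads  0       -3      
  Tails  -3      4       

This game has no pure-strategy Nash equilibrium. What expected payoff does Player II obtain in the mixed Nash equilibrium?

For Player II to be willing to mix, Player II must be indifferent between Heads and Tails, which pins down Player I's mix.
  Player II's payoff from Heads: p·0 + (1−p)·3 = -3p + 3
  Player II's payoff from Tails: p·3 + (1−p)·(-4) = 7p - 4
  -3p + 3 = 7p - 4  ⇒  -10p = -7  ⇒  p = 7/10.
At equilibrium Player II is indifferent across columns, so Player II's payoff equals the payoff from Heads: (7/10)·0 + (3/10)·3 = 9/10.

9/10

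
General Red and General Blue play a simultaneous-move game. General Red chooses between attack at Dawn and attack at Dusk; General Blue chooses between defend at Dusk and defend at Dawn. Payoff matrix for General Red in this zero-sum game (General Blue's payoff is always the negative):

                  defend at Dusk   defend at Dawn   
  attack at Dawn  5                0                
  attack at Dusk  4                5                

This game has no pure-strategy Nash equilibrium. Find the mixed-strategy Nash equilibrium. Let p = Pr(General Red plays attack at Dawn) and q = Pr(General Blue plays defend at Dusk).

p = 1/6, q = 5/6

For General Blue to be willing to mix, General Blue must be indifferent between defend at Dusk and defend at Dawn, which pins down General Red's mix.
  General Blue's expected payoff from defend at Dusk: p·(-5) + (1−p)·(-4) = -p - 4
  General Blue's expected payoff from defend at Dawn: p·0 + (1−p)·(-5) = 5p - 5
  -p - 4 = 5p - 5  ⇒  -6p = -1  ⇒  p = 1/6.
General Red's indifference between attack at Dawn and attack at Dusk determines General Blue's mixing probability q:
  General Red's payoff to attack at Dawn: q·5 + (1−q)·0 = 5q
  General Red's payoff to attack at Dusk: q·4 + (1−q)·5 = -q + 5
  5q = -q + 5  ⇒  6q = 5  ⇒  q = 5/6.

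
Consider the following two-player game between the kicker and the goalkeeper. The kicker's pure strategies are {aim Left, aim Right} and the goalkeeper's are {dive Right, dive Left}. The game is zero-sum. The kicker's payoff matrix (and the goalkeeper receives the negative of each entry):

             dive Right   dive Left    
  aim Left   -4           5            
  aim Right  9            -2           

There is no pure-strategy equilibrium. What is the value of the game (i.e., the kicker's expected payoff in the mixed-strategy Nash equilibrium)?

Set the kicker's expected payoff from aim Left equal to that from aim Right:
  the kicker's payoff from aim Left: q·(-4) + (1−q)·5 = -9q + 5
  the kicker's payoff from aim Right: q·9 + (1−q)·(-2) = 11q - 2
  -9q + 5 = 11q - 2  ⇒  -20q = -7  ⇒  q = 7/20.
The value is the kicker's expected payoff against this mix (using aim Left): (7/20)·(-4) + (13/20)·5 = 37/20.

v = 37/20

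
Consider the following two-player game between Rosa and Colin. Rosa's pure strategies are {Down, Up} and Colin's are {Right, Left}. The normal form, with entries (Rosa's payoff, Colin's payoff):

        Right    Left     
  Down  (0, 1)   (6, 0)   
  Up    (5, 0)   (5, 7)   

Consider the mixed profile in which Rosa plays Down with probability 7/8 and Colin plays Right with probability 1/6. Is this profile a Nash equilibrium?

Check Colin's indifference given Rosa's mix p = 7/8:
  payoff from Right = 7/8; payoff from Left = 7/8 — equal.
Check Rosa's indifference given Colin's mix q = 1/6:
  payoff from Down = 5; payoff from Up = 5 — equal.
Both players are indifferent, so neither can profitably deviate.

Yes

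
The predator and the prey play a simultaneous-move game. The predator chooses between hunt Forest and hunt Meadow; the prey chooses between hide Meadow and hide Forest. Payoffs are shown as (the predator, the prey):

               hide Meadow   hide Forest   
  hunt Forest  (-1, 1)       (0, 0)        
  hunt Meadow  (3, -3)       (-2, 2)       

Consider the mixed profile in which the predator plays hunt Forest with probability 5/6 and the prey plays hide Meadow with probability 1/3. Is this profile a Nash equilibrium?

Yes

Check the prey's indifference given the predator's mix p = 5/6:
  payoff from hide Meadow = 1/3; payoff from hide Forest = 1/3 — equal.
Check the predator's indifference given the prey's mix q = 1/3:
  payoff from hunt Forest = -1/3; payoff from hunt Meadow = -1/3 — equal.
Both players are indifferent, so neither can profitably deviate.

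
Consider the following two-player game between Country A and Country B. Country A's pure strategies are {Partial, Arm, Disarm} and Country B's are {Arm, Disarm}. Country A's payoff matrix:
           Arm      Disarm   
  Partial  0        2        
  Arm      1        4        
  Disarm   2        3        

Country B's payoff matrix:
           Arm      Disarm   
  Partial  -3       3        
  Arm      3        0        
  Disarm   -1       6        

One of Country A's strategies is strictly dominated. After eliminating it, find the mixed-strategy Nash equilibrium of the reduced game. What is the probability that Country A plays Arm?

p = 7/10

Country A's strategy Partial is strictly dominated by Arm: 1 > 0 and 4 > 2. Eliminate Partial.
In a mixed equilibrium Country B is indifferent between Arm and Disarm; this condition fixes p.
  Country B's payoff from Arm: p·3 + (1−p)·(-1) = 4p - 1
  Country B's payoff from Disarm: p·0 + (1−p)·6 = -6p + 6
  4p - 1 = -6p + 6  ⇒  10p = 7  ⇒  p = 7/10.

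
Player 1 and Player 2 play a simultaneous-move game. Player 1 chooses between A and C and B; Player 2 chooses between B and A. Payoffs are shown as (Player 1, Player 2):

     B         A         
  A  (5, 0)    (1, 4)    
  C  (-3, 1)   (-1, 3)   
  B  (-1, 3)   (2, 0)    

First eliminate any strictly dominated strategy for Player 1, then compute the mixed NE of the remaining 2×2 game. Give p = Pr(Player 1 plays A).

p = 3/7

Player 1's strategy C is strictly dominated by B: -1 > -3 and 2 > -1. Eliminate C.
In a mixed equilibrium Player 2 is indifferent between B and A; this condition fixes p.
  Player 2's payoff from B: p·0 + (1−p)·3 = -3p + 3
  Player 2's payoff from A: p·4 + (1−p)·0 = 4p
  -3p + 3 = 4p  ⇒  -7p = -3  ⇒  p = 3/7.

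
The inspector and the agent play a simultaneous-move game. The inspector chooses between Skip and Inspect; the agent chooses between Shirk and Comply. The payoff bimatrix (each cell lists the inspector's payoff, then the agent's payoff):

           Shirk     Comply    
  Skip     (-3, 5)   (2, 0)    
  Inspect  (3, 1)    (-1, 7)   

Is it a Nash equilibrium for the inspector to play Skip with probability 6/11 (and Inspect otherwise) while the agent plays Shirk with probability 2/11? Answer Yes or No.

Given the agent's mix q = 2/11, the inspector's payoff from Skip is 12/11 but from Inspect is -3/11. The inspector strictly prefers Skip, so the inspector would not mix.
So the proposed profile is not a Nash equilibrium.

No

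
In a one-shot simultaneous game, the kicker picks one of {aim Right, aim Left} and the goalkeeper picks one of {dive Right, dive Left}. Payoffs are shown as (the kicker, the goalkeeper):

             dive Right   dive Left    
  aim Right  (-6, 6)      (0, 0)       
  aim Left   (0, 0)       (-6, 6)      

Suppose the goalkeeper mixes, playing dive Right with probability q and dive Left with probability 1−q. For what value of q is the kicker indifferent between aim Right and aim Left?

Set the kicker's expected payoff from aim Right equal to that from aim Left:
  the kicker's expected payoff from aim Right: q·(-6) + (1−q)·0 = -6q
  the kicker's expected payoff from aim Left: q·0 + (1−q)·(-6) = 6q - 6
  -6q = 6q - 6  ⇒  -12q = -6  ⇒  q = 1/2.

q = 1/2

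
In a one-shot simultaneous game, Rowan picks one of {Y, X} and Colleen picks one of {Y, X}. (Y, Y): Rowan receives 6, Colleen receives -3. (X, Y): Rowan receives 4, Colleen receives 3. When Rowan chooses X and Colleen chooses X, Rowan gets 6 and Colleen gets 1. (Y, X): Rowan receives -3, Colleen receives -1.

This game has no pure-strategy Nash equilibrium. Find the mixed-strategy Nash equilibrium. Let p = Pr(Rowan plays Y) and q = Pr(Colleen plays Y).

p = 1/2, q = 9/11

In a mixed equilibrium Colleen is indifferent between Y and X; this condition fixes p.
  Colleen's payoff from Y: p·(-3) + (1−p)·3 = -6p + 3
  Colleen's payoff from X: p·(-1) + (1−p)·1 = -2p + 1
  -6p + 3 = -2p + 1  ⇒  -4p = -2  ⇒  p = 1/2.
In a mixed equilibrium Rowan is indifferent between Y and X; this condition fixes q.
  Rowan's payoff from Y: q·6 + (1−q)·(-3) = 9q - 3
  Rowan's payoff from X: q·4 + (1−q)·6 = -2q + 6
  9q - 3 = -2q + 6  ⇒  11q = 9  ⇒  q = 9/11.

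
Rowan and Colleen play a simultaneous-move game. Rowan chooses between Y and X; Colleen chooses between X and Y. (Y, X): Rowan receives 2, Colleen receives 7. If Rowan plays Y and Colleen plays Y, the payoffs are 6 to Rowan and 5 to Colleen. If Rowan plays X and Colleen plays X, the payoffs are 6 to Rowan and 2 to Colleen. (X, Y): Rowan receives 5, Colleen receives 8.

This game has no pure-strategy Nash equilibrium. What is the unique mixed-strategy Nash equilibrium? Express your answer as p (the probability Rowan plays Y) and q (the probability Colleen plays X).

Colleen's indifference between X and Y determines Rowan's mixing probability p:
  Colleen's payoff to X: p·7 + (1−p)·2 = 5p + 2
  Colleen's payoff to Y: p·5 + (1−p)·8 = -3p + 8
  5p + 2 = -3p + 8  ⇒  8p = 6  ⇒  p = 3/4.
In a mixed equilibrium Rowan is indifferent between Y and X; this condition fixes q.
  Rowan's expected payoff from Y: q·2 + (1−q)·6 = -4q + 6
  Rowan's expected payoff from X: q·6 + (1−q)·5 = q + 5
  -4q + 6 = q + 5  ⇒  -5q = -1  ⇒  q = 1/5.

p = 3/4, q = 1/5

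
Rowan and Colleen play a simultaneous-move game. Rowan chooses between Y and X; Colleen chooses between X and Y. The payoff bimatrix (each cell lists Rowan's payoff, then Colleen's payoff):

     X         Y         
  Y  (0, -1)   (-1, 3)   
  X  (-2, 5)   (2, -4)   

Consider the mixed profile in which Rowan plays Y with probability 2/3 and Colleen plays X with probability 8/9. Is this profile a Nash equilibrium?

No

Given Rowan's mix p = 2/3, Colleen's payoff from X is 1 but from Y is 2/3. Colleen strictly prefers X, so Colleen would not mix.
So the proposed profile is not a Nash equilibrium.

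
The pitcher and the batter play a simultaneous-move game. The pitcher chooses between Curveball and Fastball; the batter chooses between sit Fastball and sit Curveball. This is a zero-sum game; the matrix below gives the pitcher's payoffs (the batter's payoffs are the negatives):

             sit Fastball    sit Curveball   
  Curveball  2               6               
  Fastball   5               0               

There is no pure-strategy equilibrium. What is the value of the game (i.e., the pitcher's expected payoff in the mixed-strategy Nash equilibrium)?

The pitcher's indifference between Curveball and Fastball determines the batter's mixing probability q:
  the pitcher's payoff to Curveball: q·2 + (1−q)·6 = -4q + 6
  the pitcher's payoff to Fastball: q·5 + (1−q)·0 = 5q
  -4q + 6 = 5q  ⇒  -9q = -6  ⇒  q = 2/3.
The value is the pitcher's expected payoff against this mix (using Curveball): (2/3)·2 + (1/3)·6 = 10/3.

v = 10/3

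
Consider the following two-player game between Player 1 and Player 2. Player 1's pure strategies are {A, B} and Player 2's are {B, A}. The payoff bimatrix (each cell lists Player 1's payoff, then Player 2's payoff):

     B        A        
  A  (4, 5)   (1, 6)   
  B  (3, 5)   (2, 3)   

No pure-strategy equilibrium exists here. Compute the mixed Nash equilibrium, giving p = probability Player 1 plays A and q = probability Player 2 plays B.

p = 2/3, q = 1/2

Player 1's mix must leave Player 2 indifferent between B and A.
  Player 2's expected payoff from B: p·5 + (1−p)·5 = 5
  Player 2's expected payoff from A: p·6 + (1−p)·3 = 3p + 3
  5 = 3p + 3  ⇒  -3p = -2  ⇒  p = 2/3.
In a mixed equilibrium Player 1 is indifferent between A and B; this condition fixes q.
  Player 1's payoff from A: q·4 + (1−q)·1 = 3q + 1
  Player 1's payoff from B: q·3 + (1−q)·2 = q + 2
  3q + 1 = q + 2  ⇒  2q = 1  ⇒  q = 1/2.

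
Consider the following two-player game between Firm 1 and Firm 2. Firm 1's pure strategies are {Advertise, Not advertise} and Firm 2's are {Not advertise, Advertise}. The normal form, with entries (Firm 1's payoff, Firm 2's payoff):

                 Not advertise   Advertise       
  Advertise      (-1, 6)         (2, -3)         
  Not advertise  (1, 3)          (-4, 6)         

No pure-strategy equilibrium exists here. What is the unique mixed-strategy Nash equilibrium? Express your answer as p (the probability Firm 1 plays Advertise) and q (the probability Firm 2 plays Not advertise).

For Firm 2 to be willing to mix, Firm 2 must be indifferent between Not advertise and Advertise, which pins down Firm 1's mix.
  Firm 2's expected payoff from Not advertise: p·6 + (1−p)·3 = 3p + 3
  Firm 2's expected payoff from Advertise: p·(-3) + (1−p)·6 = -9p + 6
  3p + 3 = -9p + 6  ⇒  12p = 3  ⇒  p = 1/4.
For Firm 1 to be willing to mix, Firm 1 must be indifferent between Advertise and Not advertise, which pins down Firm 2's mix.
  Firm 1's expected payoff from Advertise: q·(-1) + (1−q)·2 = -3q + 2
  Firm 1's expected payoff from Not advertise: q·1 + (1−q)·(-4) = 5q - 4
  -3q + 2 = 5q - 4  ⇒  -8q = -6  ⇒  q = 3/4.

p = 1/4, q = 3/4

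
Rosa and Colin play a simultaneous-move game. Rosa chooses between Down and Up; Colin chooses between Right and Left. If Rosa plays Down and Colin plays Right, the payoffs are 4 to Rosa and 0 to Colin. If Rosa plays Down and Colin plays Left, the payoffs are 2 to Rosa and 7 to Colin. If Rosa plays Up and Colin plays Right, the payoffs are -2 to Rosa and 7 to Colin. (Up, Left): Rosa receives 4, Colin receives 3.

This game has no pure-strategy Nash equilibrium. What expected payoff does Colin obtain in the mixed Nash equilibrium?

For Colin to be willing to mix, Colin must be indifferent between Right and Left, which pins down Rosa's mix.
  Colin's expected payoff from Right: p·0 + (1−p)·7 = -7p + 7
  Colin's expected payoff from Left: p·7 + (1−p)·3 = 4p + 3
  -7p + 7 = 4p + 3  ⇒  -11p = -4  ⇒  p = 4/11.
At equilibrium Colin is indifferent across columns, so Colin's payoff equals the payoff from Right: (4/11)·0 + (7/11)·7 = 49/11.

49/11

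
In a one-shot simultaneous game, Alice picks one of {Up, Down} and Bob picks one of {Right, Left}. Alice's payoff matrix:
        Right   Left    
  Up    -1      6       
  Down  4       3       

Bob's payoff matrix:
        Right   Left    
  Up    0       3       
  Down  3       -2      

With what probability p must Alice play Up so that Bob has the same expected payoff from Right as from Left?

Set Bob's expected payoff from Right equal to that from Left:
  Bob's payoff to Right: p·0 + (1−p)·3 = -3p + 3
  Bob's payoff to Left: p·3 + (1−p)·(-2) = 5p - 2
  -3p + 3 = 5p - 2  ⇒  -8p = -5  ⇒  p = 5/8.

p = 5/8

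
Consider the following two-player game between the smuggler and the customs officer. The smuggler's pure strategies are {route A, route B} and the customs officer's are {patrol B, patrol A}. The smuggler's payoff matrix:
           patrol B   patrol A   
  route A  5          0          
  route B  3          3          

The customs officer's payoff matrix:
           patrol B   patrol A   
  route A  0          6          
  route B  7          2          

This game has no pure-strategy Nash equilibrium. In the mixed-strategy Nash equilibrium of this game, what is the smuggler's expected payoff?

3

The customs officer's mix must leave the smuggler indifferent between route A and route B.
  the smuggler's payoff from route A: q·5 + (1−q)·0 = 5q
  the smuggler's payoff from route B: q·3 + (1−q)·3 = 3
  5q = 3  ⇒  5q = 3  ⇒  q = 3/5.
At equilibrium the smuggler is indifferent across rows, so the smuggler's payoff equals the payoff from route A: (3/5)·5 + (2/5)·0 = 3.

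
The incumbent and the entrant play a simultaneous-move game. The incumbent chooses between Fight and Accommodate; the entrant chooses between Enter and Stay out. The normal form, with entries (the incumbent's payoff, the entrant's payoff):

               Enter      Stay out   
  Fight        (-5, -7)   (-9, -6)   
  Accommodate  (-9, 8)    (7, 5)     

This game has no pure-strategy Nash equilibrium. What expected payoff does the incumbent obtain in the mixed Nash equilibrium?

-29/5

Set the incumbent's expected payoff from Fight equal to that from Accommodate:
  the incumbent's expected payoff from Fight: q·(-5) + (1−q)·(-9) = 4q - 9
  the incumbent's expected payoff from Accommodate: q·(-9) + (1−q)·7 = -16q + 7
  4q - 9 = -16q + 7  ⇒  20q = 16  ⇒  q = 4/5.
At equilibrium the incumbent is indifferent across rows, so the incumbent's payoff equals the payoff from Fight: (4/5)·(-5) + (1/5)·(-9) = -29/5.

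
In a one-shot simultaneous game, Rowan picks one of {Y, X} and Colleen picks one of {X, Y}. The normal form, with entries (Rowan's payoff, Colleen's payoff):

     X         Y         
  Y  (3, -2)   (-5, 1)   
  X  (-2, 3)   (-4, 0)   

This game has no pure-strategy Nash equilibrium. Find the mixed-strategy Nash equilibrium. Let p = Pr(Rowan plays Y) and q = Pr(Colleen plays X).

Rowan's mix must leave Colleen indifferent between X and Y.
  Colleen's expected payoff from X: p·(-2) + (1−p)·3 = -5p + 3
  Colleen's expected payoff from Y: p·1 + (1−p)·0 = p
  -5p + 3 = p  ⇒  -6p = -3  ⇒  p = 1/2.
Set Rowan's expected payoff from Y equal to that from X:
  Rowan's payoff to Y: q·3 + (1−q)·(-5) = 8q - 5
  Rowan's payoff to X: q·(-2) + (1−q)·(-4) = 2q - 4
  8q - 5 = 2q - 4  ⇒  6q = 1  ⇒  q = 1/6.

p = 1/2, q = 1/6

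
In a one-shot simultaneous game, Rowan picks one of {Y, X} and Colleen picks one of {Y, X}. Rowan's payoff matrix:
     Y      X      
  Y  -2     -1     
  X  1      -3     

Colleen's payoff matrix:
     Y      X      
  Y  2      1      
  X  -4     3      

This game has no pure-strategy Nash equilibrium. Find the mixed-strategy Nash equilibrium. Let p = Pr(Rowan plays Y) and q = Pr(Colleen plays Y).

p = 7/8, q = 2/5

For Colleen to be willing to mix, Colleen must be indifferent between Y and X, which pins down Rowan's mix.
  Colleen's expected payoff from Y: p·2 + (1−p)·(-4) = 6p - 4
  Colleen's expected payoff from X: p·1 + (1−p)·3 = -2p + 3
  6p - 4 = -2p + 3  ⇒  8p = 7  ⇒  p = 7/8.
Colleen's mix must leave Rowan indifferent between Y and X.
  Rowan's payoff to Y: q·(-2) + (1−q)·(-1) = -q - 1
  Rowan's payoff to X: q·1 + (1−q)·(-3) = 4q - 3
  -q - 1 = 4q - 3  ⇒  -5q = -2  ⇒  q = 2/5.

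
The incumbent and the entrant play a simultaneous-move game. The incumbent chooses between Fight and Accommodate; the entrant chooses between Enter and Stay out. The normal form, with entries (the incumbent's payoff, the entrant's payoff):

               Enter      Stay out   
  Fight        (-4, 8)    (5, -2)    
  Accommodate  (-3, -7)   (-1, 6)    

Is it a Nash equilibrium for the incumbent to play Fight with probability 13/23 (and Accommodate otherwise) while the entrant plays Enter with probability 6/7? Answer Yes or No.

Check the entrant's indifference given the incumbent's mix p = 13/23:
  payoff from Enter = 34/23; payoff from Stay out = 34/23 — equal.
Check the incumbent's indifference given the entrant's mix q = 6/7:
  payoff from Fight = -19/7; payoff from Accommodate = -19/7 — equal.
Both players are indifferent, so neither can profitably deviate.

Yes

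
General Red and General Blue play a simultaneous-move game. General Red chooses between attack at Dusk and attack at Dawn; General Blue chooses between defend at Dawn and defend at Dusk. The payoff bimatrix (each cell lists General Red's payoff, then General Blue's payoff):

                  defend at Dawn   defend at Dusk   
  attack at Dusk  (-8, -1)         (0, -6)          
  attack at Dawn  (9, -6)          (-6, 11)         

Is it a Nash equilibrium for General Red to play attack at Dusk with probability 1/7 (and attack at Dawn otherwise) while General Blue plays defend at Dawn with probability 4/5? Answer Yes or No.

Given General Red's mix p = 1/7, General Blue's payoff from defend at Dawn is -37/7 but from defend at Dusk is 60/7. General Blue strictly prefers defend at Dusk, so General Blue would not mix.
So the proposed profile is not a Nash equilibrium.

No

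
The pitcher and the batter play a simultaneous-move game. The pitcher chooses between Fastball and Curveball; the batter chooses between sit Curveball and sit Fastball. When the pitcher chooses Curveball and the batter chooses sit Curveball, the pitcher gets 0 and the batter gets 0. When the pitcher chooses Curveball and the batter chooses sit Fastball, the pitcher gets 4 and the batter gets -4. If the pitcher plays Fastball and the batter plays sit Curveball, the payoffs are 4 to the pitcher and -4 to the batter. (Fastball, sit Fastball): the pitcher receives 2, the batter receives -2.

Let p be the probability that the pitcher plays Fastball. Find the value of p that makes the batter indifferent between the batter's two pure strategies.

The batter's indifference between sit Curveball and sit Fastball determines the pitcher's mixing probability p:
  the batter's payoff from sit Curveball: p·(-4) + (1−p)·0 = -4p
  the batter's payoff from sit Fastball: p·(-2) + (1−p)·(-4) = 2p - 4
  -4p = 2p - 4  ⇒  -6p = -4  ⇒  p = 2/3.

p = 2/3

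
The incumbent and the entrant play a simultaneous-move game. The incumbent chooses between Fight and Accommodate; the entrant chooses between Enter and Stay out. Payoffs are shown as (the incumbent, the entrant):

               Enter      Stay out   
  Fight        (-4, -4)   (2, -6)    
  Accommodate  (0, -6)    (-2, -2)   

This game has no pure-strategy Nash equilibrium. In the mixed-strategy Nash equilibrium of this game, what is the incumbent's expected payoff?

-1

The incumbent's indifference between Fight and Accommodate determines the entrant's mixing probability q:
  the incumbent's payoff from Fight: q·(-4) + (1−q)·2 = -6q + 2
  the incumbent's payoff from Accommodate: q·0 + (1−q)·(-2) = 2q - 2
  -6q + 2 = 2q - 2  ⇒  -8q = -4  ⇒  q = 1/2.
At equilibrium the incumbent is indifferent across rows, so the incumbent's payoff equals the payoff from Fight: (1/2)·(-4) + (1/2)·2 = -1.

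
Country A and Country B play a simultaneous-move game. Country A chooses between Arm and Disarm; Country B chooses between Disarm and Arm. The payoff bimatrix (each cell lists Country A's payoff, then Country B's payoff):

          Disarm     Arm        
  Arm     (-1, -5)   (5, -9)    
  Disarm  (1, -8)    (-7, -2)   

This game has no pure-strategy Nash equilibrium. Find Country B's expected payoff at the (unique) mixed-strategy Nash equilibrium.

-31/5

For Country B to be willing to mix, Country B must be indifferent between Disarm and Arm, which pins down Country A's mix.
  Country B's payoff to Disarm: p·(-5) + (1−p)·(-8) = 3p - 8
  Country B's payoff to Arm: p·(-9) + (1−p)·(-2) = -7p - 2
  3p - 8 = -7p - 2  ⇒  10p = 6  ⇒  p = 3/5.
At equilibrium Country B is indifferent across columns, so Country B's payoff equals the payoff from Disarm: (3/5)·(-5) + (2/5)·(-8) = -31/5.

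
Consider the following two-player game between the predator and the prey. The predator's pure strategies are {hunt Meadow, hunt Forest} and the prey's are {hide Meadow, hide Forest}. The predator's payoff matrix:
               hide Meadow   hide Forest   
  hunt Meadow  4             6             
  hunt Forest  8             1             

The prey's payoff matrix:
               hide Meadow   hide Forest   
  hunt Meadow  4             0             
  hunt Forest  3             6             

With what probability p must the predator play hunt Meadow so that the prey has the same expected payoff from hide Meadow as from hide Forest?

p = 3/7

For the prey to be willing to mix, the prey must be indifferent between hide Meadow and hide Forest, which pins down the predator's mix.
  the prey's expected payoff from hide Meadow: p·4 + (1−p)·3 = p + 3
  the prey's expected payoff from hide Forest: p·0 + (1−p)·6 = -6p + 6
  p + 3 = -6p + 6  ⇒  7p = 3  ⇒  p = 3/7.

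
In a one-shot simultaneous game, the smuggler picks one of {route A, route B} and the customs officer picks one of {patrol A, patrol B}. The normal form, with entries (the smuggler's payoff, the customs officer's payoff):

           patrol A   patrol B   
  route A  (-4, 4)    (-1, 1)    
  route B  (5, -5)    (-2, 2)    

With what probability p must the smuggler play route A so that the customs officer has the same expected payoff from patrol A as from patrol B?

The smuggler's mix must leave the customs officer indifferent between patrol A and patrol B.
  the customs officer's expected payoff from patrol A: p·4 + (1−p)·(-5) = 9p - 5
  the customs officer's expected payoff from patrol B: p·1 + (1−p)·2 = -p + 2
  9p - 5 = -p + 2  ⇒  10p = 7  ⇒  p = 7/10.

p = 7/10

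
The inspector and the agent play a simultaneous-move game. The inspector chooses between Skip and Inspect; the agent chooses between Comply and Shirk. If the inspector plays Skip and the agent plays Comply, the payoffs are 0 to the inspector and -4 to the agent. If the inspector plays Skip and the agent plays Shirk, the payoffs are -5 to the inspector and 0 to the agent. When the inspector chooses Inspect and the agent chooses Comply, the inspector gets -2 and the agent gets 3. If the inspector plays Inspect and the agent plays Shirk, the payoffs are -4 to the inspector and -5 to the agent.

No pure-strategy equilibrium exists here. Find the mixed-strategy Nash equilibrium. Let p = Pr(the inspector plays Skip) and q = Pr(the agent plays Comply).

For the agent to be willing to mix, the agent must be indifferent between Comply and Shirk, which pins down the inspector's mix.
  the agent's expected payoff from Comply: p·(-4) + (1−p)·3 = -7p + 3
  the agent's expected payoff from Shirk: p·0 + (1−p)·(-5) = 5p - 5
  -7p + 3 = 5p - 5  ⇒  -12p = -8  ⇒  p = 2/3.
The inspector's indifference between Skip and Inspect determines the agent's mixing probability q:
  the inspector's payoff from Skip: q·0 + (1−q)·(-5) = 5q - 5
  the inspector's payoff from Inspect: q·(-2) + (1−q)·(-4) = 2q - 4
  5q - 5 = 2q - 4  ⇒  3q = 1  ⇒  q = 1/3.

p = 2/3, q = 1/3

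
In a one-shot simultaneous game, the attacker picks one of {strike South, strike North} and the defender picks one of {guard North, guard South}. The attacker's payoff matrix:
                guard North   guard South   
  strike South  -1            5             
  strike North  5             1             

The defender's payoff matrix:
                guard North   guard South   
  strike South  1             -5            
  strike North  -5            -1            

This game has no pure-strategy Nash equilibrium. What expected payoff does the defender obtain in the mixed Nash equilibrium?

-13/5

For the defender to be willing to mix, the defender must be indifferent between guard North and guard South, which pins down the attacker's mix.
  the defender's payoff to guard North: p·1 + (1−p)·(-5) = 6p - 5
  the defender's payoff to guard South: p·(-5) + (1−p)·(-1) = -4p - 1
  6p - 5 = -4p - 1  ⇒  10p = 4  ⇒  p = 2/5.
At equilibrium the defender is indifferent across columns, so the defender's payoff equals the payoff from guard North: (2/5)·1 + (3/5)·(-5) = -13/5.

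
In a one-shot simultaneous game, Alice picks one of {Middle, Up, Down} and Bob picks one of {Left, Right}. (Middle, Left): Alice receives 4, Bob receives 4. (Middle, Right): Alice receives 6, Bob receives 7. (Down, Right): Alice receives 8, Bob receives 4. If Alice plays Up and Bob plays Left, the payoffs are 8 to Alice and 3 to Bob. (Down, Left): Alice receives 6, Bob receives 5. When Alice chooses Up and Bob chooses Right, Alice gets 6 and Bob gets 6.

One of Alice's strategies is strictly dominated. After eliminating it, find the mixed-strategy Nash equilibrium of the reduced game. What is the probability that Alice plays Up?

Alice's strategy Middle is strictly dominated by Down: 6 > 4 and 8 > 6. Eliminate Middle.
Alice's mix must leave Bob indifferent between Left and Right.
  Bob's payoff from Left: p·3 + (1−p)·5 = -2p + 5
  Bob's payoff from Right: p·6 + (1−p)·4 = 2p + 4
  -2p + 5 = 2p + 4  ⇒  -4p = -1  ⇒  p = 1/4.

p = 1/4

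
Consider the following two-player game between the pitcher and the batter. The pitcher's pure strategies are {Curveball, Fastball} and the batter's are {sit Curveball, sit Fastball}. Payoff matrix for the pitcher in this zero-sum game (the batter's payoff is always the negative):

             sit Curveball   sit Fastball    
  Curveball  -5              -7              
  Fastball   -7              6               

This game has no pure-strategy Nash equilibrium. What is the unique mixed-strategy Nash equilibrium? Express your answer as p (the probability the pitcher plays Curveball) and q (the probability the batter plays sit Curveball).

p = 13/15, q = 13/15

In a mixed equilibrium the batter is indifferent between sit Curveball and sit Fastball; this condition fixes p.
  the batter's expected payoff from sit Curveball: p·5 + (1−p)·7 = -2p + 7
  the batter's expected payoff from sit Fastball: p·7 + (1−p)·(-6) = 13p - 6
  -2p + 7 = 13p - 6  ⇒  -15p = -13  ⇒  p = 13/15.
The batter's mix must leave the pitcher indifferent between Curveball and Fastball.
  the pitcher's payoff to Curveball: q·(-5) + (1−q)·(-7) = 2q - 7
  the pitcher's payoff to Fastball: q·(-7) + (1−q)·6 = -13q + 6
  2q - 7 = -13q + 6  ⇒  15q = 13  ⇒  q = 13/15.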